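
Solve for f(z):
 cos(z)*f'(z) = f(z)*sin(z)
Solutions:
 f(z) = C1/cos(z)


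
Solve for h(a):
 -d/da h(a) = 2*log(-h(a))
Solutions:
 -li(-h(a)) = C1 - 2*a


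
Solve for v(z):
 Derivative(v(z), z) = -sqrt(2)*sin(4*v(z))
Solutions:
 v(z) = -acos((-C1 - exp(8*sqrt(2)*z))/(C1 - exp(8*sqrt(2)*z)))/4 + pi/2
 v(z) = acos((-C1 - exp(8*sqrt(2)*z))/(C1 - exp(8*sqrt(2)*z)))/4


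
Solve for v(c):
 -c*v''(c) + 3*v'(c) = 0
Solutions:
 v(c) = C1 + C2*c^4


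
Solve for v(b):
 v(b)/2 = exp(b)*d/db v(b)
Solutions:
 v(b) = C1*exp(-exp(-b)/2)


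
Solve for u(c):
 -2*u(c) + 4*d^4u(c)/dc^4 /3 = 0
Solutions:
 u(c) = C1*exp(-2^(3/4)*3^(1/4)*c/2) + C2*exp(2^(3/4)*3^(1/4)*c/2) + C3*sin(2^(3/4)*3^(1/4)*c/2) + C4*cos(2^(3/4)*3^(1/4)*c/2)


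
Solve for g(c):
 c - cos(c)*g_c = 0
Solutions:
 g(c) = C1 + Integral(c/cos(c), c)


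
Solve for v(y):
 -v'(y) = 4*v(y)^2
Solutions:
 v(y) = 1/(C1 + 4*y)


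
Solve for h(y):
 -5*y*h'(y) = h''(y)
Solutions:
 h(y) = C1 + C2*erf(sqrt(10)*y/2)


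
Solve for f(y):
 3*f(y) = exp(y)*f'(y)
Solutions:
 f(y) = C1*exp(-3*exp(-y))


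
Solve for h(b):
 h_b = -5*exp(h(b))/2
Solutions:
 h(b) = log(1/(C1 + 5*b)) + log(2)


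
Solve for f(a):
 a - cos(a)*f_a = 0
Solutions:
 f(a) = C1 + Integral(a/cos(a), a)


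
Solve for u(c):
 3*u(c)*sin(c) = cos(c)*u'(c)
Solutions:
 u(c) = C1/cos(c)^3


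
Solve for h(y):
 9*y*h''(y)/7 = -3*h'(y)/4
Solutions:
 h(y) = C1 + C2*y^(5/12)


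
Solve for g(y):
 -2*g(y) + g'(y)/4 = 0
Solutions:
 g(y) = C1*exp(8*y)


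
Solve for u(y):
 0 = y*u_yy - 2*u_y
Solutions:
 u(y) = C1 + C2*y^3


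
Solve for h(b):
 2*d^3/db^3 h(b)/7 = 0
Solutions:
 h(b) = C1 + C2*b + C3*b^2


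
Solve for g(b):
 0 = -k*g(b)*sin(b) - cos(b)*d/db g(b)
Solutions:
 g(b) = C1*exp(k*log(cos(b)))


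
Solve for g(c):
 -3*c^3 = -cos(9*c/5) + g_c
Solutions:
 g(c) = C1 - 3*c^4/4 + 5*sin(9*c/5)/9


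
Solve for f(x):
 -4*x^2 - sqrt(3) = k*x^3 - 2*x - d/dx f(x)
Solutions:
 f(x) = C1 + k*x^4/4 + 4*x^3/3 - x^2 + sqrt(3)*x


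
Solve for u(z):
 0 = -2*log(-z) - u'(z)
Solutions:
 u(z) = C1 - 2*z*log(-z) + 2*z


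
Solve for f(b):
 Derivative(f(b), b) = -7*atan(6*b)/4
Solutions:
 f(b) = C1 - 7*b*atan(6*b)/4 + 7*log(36*b^2 + 1)/48


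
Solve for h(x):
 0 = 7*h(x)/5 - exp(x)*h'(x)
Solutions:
 h(x) = C1*exp(-7*exp(-x)/5)


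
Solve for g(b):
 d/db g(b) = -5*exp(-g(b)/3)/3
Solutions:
 g(b) = 3*log(C1 - 5*b/9)


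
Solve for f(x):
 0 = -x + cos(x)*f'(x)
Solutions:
 f(x) = C1 + Integral(x/cos(x), x)


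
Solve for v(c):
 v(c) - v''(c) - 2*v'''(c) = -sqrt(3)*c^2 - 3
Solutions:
 v(c) = C1*exp(-c*((6*sqrt(78) + 53)^(-1/3) + 2 + (6*sqrt(78) + 53)^(1/3))/12)*sin(sqrt(3)*c*(-(6*sqrt(78) + 53)^(1/3) + (6*sqrt(78) + 53)^(-1/3))/12) + C2*exp(-c*((6*sqrt(78) + 53)^(-1/3) + 2 + (6*sqrt(78) + 53)^(1/3))/12)*cos(sqrt(3)*c*(-(6*sqrt(78) + 53)^(1/3) + (6*sqrt(78) + 53)^(-1/3))/12) + C3*exp(c*(-1 + (6*sqrt(78) + 53)^(-1/3) + (6*sqrt(78) + 53)^(1/3))/6) - sqrt(3)*c^2 - 2*sqrt(3) - 3


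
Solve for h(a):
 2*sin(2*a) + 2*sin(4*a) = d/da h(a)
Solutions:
 h(a) = C1 - cos(2*a) - cos(4*a)/2


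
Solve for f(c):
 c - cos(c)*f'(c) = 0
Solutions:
 f(c) = C1 + Integral(c/cos(c), c)


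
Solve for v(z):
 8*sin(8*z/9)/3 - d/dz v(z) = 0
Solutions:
 v(z) = C1 - 3*cos(8*z/9)


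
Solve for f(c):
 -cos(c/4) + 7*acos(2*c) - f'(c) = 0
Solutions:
 f(c) = C1 + 7*c*acos(2*c) - 7*sqrt(1 - 4*c^2)/2 - 4*sin(c/4)


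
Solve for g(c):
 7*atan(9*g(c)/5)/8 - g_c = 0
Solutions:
 Integral(1/atan(9*_y/5), (_y, g(c))) = C1 + 7*c/8


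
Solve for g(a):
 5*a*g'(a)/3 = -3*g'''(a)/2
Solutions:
 g(a) = C1 + Integral(C2*airyai(-30^(1/3)*a/3) + C3*airybi(-30^(1/3)*a/3), a)


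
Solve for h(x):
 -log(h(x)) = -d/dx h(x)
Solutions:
 li(h(x)) = C1 + x


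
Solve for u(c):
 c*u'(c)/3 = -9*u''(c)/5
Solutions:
 u(c) = C1 + C2*erf(sqrt(30)*c/18)


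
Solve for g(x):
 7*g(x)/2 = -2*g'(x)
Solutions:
 g(x) = C1*exp(-7*x/4)


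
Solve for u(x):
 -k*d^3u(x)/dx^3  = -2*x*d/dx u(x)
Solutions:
 u(x) = C1 + Integral(C2*airyai(2^(1/3)*x*(1/k)^(1/3)) + C3*airybi(2^(1/3)*x*(1/k)^(1/3)), x)


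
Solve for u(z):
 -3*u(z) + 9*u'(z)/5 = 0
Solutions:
 u(z) = C1*exp(5*z/3)


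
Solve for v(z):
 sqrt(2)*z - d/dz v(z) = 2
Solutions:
 v(z) = C1 + sqrt(2)*z^2/2 - 2*z


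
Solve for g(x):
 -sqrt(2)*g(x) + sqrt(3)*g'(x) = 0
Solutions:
 g(x) = C1*exp(sqrt(6)*x/3)


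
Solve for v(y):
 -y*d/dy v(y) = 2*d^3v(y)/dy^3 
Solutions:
 v(y) = C1 + Integral(C2*airyai(-2^(2/3)*y/2) + C3*airybi(-2^(2/3)*y/2), y)


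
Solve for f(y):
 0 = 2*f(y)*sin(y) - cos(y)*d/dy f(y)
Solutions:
 f(y) = C1/cos(y)^2


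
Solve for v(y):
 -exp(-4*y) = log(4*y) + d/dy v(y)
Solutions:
 v(y) = C1 - y*log(y) + y*(1 - 2*log(2)) + exp(-4*y)/4


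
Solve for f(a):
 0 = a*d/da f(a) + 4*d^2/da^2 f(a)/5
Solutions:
 f(a) = C1 + C2*erf(sqrt(10)*a/4)


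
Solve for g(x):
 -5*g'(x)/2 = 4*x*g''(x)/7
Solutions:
 g(x) = C1 + C2/x^(27/8)


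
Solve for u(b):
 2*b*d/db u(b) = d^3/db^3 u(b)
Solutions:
 u(b) = C1 + Integral(C2*airyai(2^(1/3)*b) + C3*airybi(2^(1/3)*b), b)


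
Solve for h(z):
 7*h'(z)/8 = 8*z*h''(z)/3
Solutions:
 h(z) = C1 + C2*z^(85/64)


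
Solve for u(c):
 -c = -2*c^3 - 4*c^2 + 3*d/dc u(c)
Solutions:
 u(c) = C1 + c^4/6 + 4*c^3/9 - c^2/6


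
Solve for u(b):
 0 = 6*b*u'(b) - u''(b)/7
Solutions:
 u(b) = C1 + C2*erfi(sqrt(21)*b)


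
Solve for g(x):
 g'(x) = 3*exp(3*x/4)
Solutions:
 g(x) = C1 + 4*exp(3*x/4)


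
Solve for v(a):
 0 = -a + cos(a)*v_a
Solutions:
 v(a) = C1 + Integral(a/cos(a), a)


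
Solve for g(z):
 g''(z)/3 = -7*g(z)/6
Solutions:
 g(z) = C1*sin(sqrt(14)*z/2) + C2*cos(sqrt(14)*z/2)


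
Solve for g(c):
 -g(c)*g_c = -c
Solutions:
 g(c) = -sqrt(C1 + c^2)
 g(c) = sqrt(C1 + c^2)


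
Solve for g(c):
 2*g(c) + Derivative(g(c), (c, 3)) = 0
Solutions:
 g(c) = C3*exp(-2^(1/3)*c) + (C1*sin(2^(1/3)*sqrt(3)*c/2) + C2*cos(2^(1/3)*sqrt(3)*c/2))*exp(2^(1/3)*c/2)


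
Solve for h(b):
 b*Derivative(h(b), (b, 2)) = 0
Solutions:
 h(b) = C1 + C2*b


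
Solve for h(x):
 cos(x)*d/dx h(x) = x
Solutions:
 h(x) = C1 + Integral(x/cos(x), x)


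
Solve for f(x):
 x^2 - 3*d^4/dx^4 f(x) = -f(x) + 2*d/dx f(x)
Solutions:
 f(x) = C1*exp(x*(-2^(2/3) + 2^(1/3) + 2)/6)*sin(2^(1/3)*sqrt(3)*x*(1 + 2^(1/3))/6) + C2*exp(x*(-2^(2/3) + 2^(1/3) + 2)/6)*cos(2^(1/3)*sqrt(3)*x*(1 + 2^(1/3))/6) + C3*exp(-x) + C4*exp(x*(-2^(1/3) + 1 + 2^(2/3))/3) - x^2 - 4*x - 8


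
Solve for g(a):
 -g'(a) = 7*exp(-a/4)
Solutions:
 g(a) = C1 + 28*exp(-a/4)


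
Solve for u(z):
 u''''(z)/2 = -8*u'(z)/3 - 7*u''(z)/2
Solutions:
 u(z) = C1 + C2*exp(-3^(1/3)*z*(-(24 + sqrt(1605))^(1/3) + 7*3^(1/3)/(24 + sqrt(1605))^(1/3))/6)*sin(3^(1/6)*z*(21/(24 + sqrt(1605))^(1/3) + 3^(2/3)*(24 + sqrt(1605))^(1/3))/6) + C3*exp(-3^(1/3)*z*(-(24 + sqrt(1605))^(1/3) + 7*3^(1/3)/(24 + sqrt(1605))^(1/3))/6)*cos(3^(1/6)*z*(21/(24 + sqrt(1605))^(1/3) + 3^(2/3)*(24 + sqrt(1605))^(1/3))/6) + C4*exp(3^(1/3)*z*(-(24 + sqrt(1605))^(1/3) + 7*3^(1/3)/(24 + sqrt(1605))^(1/3))/3)


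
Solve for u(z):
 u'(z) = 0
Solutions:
 u(z) = C1


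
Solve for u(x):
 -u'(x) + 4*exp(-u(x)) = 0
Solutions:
 u(x) = log(C1 + 4*x)


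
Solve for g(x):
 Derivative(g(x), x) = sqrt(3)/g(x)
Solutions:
 g(x) = -sqrt(C1 + 2*sqrt(3)*x)
 g(x) = sqrt(C1 + 2*sqrt(3)*x)


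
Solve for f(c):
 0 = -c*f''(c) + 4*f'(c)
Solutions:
 f(c) = C1 + C2*c^5


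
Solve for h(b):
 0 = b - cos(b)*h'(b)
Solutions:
 h(b) = C1 + Integral(b/cos(b), b)


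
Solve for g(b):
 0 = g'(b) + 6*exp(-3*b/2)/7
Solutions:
 g(b) = C1 + 4*exp(-3*b/2)/7


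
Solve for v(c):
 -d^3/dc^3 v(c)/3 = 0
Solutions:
 v(c) = C1 + C2*c + C3*c^2


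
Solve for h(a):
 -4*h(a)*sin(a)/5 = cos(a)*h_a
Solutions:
 h(a) = C1*cos(a)^(4/5)


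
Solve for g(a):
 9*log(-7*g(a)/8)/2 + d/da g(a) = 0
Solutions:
 2*Integral(1/(log(-_y) - 3*log(2) + log(7)), (_y, g(a)))/9 = C1 - a


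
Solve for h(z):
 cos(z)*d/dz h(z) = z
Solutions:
 h(z) = C1 + Integral(z/cos(z), z)


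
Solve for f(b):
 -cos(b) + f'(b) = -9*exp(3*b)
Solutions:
 f(b) = C1 - 3*exp(3*b) + sin(b)


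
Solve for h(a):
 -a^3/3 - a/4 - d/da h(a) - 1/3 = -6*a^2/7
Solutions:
 h(a) = C1 - a^4/12 + 2*a^3/7 - a^2/8 - a/3


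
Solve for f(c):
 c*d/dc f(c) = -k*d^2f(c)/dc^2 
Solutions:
 f(c) = C1 + C2*sqrt(k)*erf(sqrt(2)*c*sqrt(1/k)/2)


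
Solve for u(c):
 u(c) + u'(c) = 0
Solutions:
 u(c) = C1*exp(-c)


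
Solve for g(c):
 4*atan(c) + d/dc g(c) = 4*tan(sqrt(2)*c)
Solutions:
 g(c) = C1 - 4*c*atan(c) + 2*log(c^2 + 1) - 2*sqrt(2)*log(cos(sqrt(2)*c))


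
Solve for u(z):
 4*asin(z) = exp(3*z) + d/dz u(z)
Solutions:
 u(z) = C1 + 4*z*asin(z) + 4*sqrt(1 - z^2) - exp(3*z)/3


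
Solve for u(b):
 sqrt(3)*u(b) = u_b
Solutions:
 u(b) = C1*exp(sqrt(3)*b)


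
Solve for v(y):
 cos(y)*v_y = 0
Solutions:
 v(y) = C1


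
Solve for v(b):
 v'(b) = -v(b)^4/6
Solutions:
 v(b) = 2^(1/3)*(1/(C1 + b))^(1/3)
 v(b) = 2^(1/3)*(-1 - sqrt(3)*I)*(1/(C1 + b))^(1/3)/2
 v(b) = 2^(1/3)*(-1 + sqrt(3)*I)*(1/(C1 + b))^(1/3)/2


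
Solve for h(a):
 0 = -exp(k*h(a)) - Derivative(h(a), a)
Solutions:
 h(a) = Piecewise((log(1/(C1*k + a*k))/k, Ne(k, 0)), (nan, True))
 h(a) = Piecewise((C1 - a, Eq(k, 0)), (nan, True))


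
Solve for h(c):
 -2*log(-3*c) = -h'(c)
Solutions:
 h(c) = C1 + 2*c*log(-c) + 2*c*(-1 + log(3))


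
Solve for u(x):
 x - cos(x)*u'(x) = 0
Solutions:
 u(x) = C1 + Integral(x/cos(x), x)


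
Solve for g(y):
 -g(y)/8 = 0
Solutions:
 g(y) = 0


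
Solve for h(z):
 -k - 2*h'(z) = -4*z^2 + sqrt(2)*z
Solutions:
 h(z) = C1 - k*z/2 + 2*z^3/3 - sqrt(2)*z^2/4


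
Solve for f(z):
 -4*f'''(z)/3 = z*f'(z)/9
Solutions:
 f(z) = C1 + Integral(C2*airyai(-18^(1/3)*z/6) + C3*airybi(-18^(1/3)*z/6), z)


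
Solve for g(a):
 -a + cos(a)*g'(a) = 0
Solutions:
 g(a) = C1 + Integral(a/cos(a), a)


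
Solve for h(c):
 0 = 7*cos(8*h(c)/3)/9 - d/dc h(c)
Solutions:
 -7*c/9 - 3*log(sin(8*h(c)/3) - 1)/16 + 3*log(sin(8*h(c)/3) + 1)/16 = C1


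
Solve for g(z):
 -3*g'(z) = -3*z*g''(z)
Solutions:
 g(z) = C1 + C2*z^2


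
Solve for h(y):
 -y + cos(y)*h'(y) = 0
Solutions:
 h(y) = C1 + Integral(y/cos(y), y)


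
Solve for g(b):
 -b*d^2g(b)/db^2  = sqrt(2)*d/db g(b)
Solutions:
 g(b) = C1 + C2*b^(1 - sqrt(2))


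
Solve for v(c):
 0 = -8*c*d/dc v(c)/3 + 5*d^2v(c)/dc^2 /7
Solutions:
 v(c) = C1 + C2*erfi(2*sqrt(105)*c/15)


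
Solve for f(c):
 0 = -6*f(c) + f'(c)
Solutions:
 f(c) = C1*exp(6*c)


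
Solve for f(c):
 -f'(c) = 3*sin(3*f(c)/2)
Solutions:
 f(c) = -2*acos((-C1 - exp(9*c))/(C1 - exp(9*c)))/3 + 4*pi/3
 f(c) = 2*acos((-C1 - exp(9*c))/(C1 - exp(9*c)))/3


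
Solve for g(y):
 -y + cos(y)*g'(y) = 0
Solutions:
 g(y) = C1 + Integral(y/cos(y), y)


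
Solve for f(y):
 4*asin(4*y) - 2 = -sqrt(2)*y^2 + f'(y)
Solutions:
 f(y) = C1 + sqrt(2)*y^3/3 + 4*y*asin(4*y) - 2*y + sqrt(1 - 16*y^2)


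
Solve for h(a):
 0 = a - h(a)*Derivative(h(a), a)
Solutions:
 h(a) = -sqrt(C1 + a^2)
 h(a) = sqrt(C1 + a^2)


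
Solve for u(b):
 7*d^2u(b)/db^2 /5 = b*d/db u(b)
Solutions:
 u(b) = C1 + C2*erfi(sqrt(70)*b/14)


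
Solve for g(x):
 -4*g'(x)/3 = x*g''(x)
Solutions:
 g(x) = C1 + C2/x^(1/3)


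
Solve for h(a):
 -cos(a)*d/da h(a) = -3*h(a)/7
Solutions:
 h(a) = C1*(sin(a) + 1)^(3/14)/(sin(a) - 1)^(3/14)


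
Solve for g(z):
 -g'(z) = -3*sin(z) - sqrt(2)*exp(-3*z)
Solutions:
 g(z) = C1 - 3*cos(z) - sqrt(2)*exp(-3*z)/3


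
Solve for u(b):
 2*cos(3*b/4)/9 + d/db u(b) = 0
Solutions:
 u(b) = C1 - 8*sin(3*b/4)/27


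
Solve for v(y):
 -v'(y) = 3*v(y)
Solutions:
 v(y) = C1*exp(-3*y)


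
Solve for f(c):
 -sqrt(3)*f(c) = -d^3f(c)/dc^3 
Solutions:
 f(c) = C3*exp(3^(1/6)*c) + (C1*sin(3^(2/3)*c/2) + C2*cos(3^(2/3)*c/2))*exp(-3^(1/6)*c/2)


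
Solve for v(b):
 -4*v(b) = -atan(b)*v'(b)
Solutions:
 v(b) = C1*exp(4*Integral(1/atan(b), b))


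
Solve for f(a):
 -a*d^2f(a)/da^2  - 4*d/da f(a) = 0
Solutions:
 f(a) = C1 + C2/a^3


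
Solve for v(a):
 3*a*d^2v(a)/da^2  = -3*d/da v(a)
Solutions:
 v(a) = C1 + C2*log(a)


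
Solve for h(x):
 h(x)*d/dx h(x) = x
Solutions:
 h(x) = -sqrt(C1 + x^2)
 h(x) = sqrt(C1 + x^2)


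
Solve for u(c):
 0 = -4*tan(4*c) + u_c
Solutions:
 u(c) = C1 - log(cos(4*c))


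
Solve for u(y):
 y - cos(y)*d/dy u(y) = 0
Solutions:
 u(y) = C1 + Integral(y/cos(y), y)


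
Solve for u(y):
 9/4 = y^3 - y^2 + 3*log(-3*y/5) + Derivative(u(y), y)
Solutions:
 u(y) = C1 - y^4/4 + y^3/3 - 3*y*log(-y) + y*(-3*log(3) + 3*log(5) + 21/4)


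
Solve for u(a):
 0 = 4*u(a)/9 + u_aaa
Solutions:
 u(a) = C3*exp(-2^(2/3)*3^(1/3)*a/3) + (C1*sin(2^(2/3)*3^(5/6)*a/6) + C2*cos(2^(2/3)*3^(5/6)*a/6))*exp(2^(2/3)*3^(1/3)*a/6)


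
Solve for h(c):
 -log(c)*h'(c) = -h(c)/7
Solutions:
 h(c) = C1*exp(li(c)/7)


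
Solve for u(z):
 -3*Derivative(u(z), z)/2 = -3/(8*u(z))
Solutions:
 u(z) = -sqrt(C1 + 2*z)/2
 u(z) = sqrt(C1 + 2*z)/2


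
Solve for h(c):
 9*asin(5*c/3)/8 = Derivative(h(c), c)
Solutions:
 h(c) = C1 + 9*c*asin(5*c/3)/8 + 9*sqrt(9 - 25*c^2)/40


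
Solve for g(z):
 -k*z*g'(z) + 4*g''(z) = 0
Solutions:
 g(z) = Piecewise((-sqrt(2)*sqrt(pi)*C1*erf(sqrt(2)*z*sqrt(-k)/4)/sqrt(-k) - C2, (k > 0) | (k < 0)), (-C1*z - C2, True))


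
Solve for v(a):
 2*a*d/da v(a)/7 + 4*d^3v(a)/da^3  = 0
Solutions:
 v(a) = C1 + Integral(C2*airyai(-14^(2/3)*a/14) + C3*airybi(-14^(2/3)*a/14), a)


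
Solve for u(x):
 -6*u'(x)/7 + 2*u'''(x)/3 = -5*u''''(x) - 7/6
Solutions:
 u(x) = C1 + C2*exp(-x*(28*7^(1/3)/(135*sqrt(163689) + 54619)^(1/3) + 28 + 7^(2/3)*(135*sqrt(163689) + 54619)^(1/3))/630)*sin(sqrt(3)*7^(1/3)*x*(-7^(1/3)*(135*sqrt(163689) + 54619)^(1/3) + 28/(135*sqrt(163689) + 54619)^(1/3))/630) + C3*exp(-x*(28*7^(1/3)/(135*sqrt(163689) + 54619)^(1/3) + 28 + 7^(2/3)*(135*sqrt(163689) + 54619)^(1/3))/630)*cos(sqrt(3)*7^(1/3)*x*(-7^(1/3)*(135*sqrt(163689) + 54619)^(1/3) + 28/(135*sqrt(163689) + 54619)^(1/3))/630) + C4*exp(x*(-14 + 28*7^(1/3)/(135*sqrt(163689) + 54619)^(1/3) + 7^(2/3)*(135*sqrt(163689) + 54619)^(1/3))/315) + 49*x/36


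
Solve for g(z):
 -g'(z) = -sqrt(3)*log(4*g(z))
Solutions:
 -sqrt(3)*Integral(1/(log(_y) + 2*log(2)), (_y, g(z)))/3 = C1 - z


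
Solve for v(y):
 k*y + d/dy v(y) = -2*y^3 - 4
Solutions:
 v(y) = C1 - k*y^2/2 - y^4/2 - 4*y


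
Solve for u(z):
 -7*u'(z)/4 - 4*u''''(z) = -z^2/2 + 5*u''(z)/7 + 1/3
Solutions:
 u(z) = C1 + C2*exp(-42^(1/3)*z*(-(3087 + sqrt(9571569))^(1/3) + 10*42^(1/3)/(3087 + sqrt(9571569))^(1/3))/168)*sin(14^(1/3)*3^(1/6)*z*(30*14^(1/3)/(3087 + sqrt(9571569))^(1/3) + 3^(2/3)*(3087 + sqrt(9571569))^(1/3))/168) + C3*exp(-42^(1/3)*z*(-(3087 + sqrt(9571569))^(1/3) + 10*42^(1/3)/(3087 + sqrt(9571569))^(1/3))/168)*cos(14^(1/3)*3^(1/6)*z*(30*14^(1/3)/(3087 + sqrt(9571569))^(1/3) + 3^(2/3)*(3087 + sqrt(9571569))^(1/3))/168) + C4*exp(42^(1/3)*z*(-(3087 + sqrt(9571569))^(1/3) + 10*42^(1/3)/(3087 + sqrt(9571569))^(1/3))/84) + 2*z^3/21 - 40*z^2/343 - 4804*z/50421


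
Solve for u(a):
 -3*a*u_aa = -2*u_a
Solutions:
 u(a) = C1 + C2*a^(5/3)


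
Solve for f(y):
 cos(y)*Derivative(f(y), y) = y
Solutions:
 f(y) = C1 + Integral(y/cos(y), y)


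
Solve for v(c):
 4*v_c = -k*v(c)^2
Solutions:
 v(c) = 4/(C1 + c*k)


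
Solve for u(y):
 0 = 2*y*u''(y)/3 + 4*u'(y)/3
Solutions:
 u(y) = C1 + C2/y


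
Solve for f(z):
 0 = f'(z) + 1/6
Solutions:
 f(z) = C1 - z/6


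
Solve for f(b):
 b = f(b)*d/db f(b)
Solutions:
 f(b) = -sqrt(C1 + b^2)
 f(b) = sqrt(C1 + b^2)


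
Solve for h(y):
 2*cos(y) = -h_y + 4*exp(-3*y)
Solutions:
 h(y) = C1 - 2*sin(y) - 4*exp(-3*y)/3


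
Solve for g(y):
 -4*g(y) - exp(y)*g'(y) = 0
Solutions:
 g(y) = C1*exp(4*exp(-y))


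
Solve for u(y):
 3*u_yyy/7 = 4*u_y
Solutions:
 u(y) = C1 + C2*exp(-2*sqrt(21)*y/3) + C3*exp(2*sqrt(21)*y/3)


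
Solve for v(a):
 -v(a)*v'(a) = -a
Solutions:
 v(a) = -sqrt(C1 + a^2)
 v(a) = sqrt(C1 + a^2)


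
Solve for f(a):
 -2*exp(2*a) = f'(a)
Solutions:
 f(a) = C1 - exp(2*a)


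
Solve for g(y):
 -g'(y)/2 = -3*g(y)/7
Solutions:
 g(y) = C1*exp(6*y/7)


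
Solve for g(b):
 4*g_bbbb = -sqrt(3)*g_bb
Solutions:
 g(b) = C1 + C2*b + C3*sin(3^(1/4)*b/2) + C4*cos(3^(1/4)*b/2)


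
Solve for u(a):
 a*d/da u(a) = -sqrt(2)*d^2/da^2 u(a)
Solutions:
 u(a) = C1 + C2*erf(2^(1/4)*a/2)


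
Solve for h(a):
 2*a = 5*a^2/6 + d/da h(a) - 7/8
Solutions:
 h(a) = C1 - 5*a^3/18 + a^2 + 7*a/8


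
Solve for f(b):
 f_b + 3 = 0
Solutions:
 f(b) = C1 - 3*b


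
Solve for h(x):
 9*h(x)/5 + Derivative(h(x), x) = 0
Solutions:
 h(x) = C1*exp(-9*x/5)


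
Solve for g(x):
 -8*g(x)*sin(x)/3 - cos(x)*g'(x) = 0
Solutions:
 g(x) = C1*cos(x)^(8/3)


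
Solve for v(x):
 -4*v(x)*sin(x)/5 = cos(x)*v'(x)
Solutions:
 v(x) = C1*cos(x)^(4/5)


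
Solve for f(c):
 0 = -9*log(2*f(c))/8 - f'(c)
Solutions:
 8*Integral(1/(log(_y) + log(2)), (_y, f(c)))/9 = C1 - c


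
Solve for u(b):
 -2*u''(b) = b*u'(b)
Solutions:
 u(b) = C1 + C2*erf(b/2)


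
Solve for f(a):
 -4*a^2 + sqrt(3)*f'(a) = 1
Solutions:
 f(a) = C1 + 4*sqrt(3)*a^3/9 + sqrt(3)*a/3


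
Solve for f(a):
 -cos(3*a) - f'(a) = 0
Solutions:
 f(a) = C1 - sin(3*a)/3


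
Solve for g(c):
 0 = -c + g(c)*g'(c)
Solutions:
 g(c) = -sqrt(C1 + c^2)
 g(c) = sqrt(C1 + c^2)


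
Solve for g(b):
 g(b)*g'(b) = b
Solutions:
 g(b) = -sqrt(C1 + b^2)
 g(b) = sqrt(C1 + b^2)


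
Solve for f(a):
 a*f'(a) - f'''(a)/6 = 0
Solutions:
 f(a) = C1 + Integral(C2*airyai(6^(1/3)*a) + C3*airybi(6^(1/3)*a), a)


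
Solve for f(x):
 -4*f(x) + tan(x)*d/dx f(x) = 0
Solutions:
 f(x) = C1*sin(x)^4


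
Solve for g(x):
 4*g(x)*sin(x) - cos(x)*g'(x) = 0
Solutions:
 g(x) = C1/cos(x)^4


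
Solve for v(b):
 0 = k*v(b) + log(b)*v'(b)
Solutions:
 v(b) = C1*exp(-k*li(b))


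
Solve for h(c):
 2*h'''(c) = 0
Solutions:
 h(c) = C1 + C2*c + C3*c^2


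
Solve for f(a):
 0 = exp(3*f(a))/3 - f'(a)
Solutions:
 f(a) = log(-1/(C1 + a))/3
 f(a) = log((-1/(C1 + a))^(1/3)*(-1 - sqrt(3)*I)/2)
 f(a) = log((-1/(C1 + a))^(1/3)*(-1 + sqrt(3)*I)/2)


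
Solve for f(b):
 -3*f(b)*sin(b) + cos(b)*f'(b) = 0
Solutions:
 f(b) = C1/cos(b)^3


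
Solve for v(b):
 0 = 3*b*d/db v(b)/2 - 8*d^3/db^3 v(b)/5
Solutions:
 v(b) = C1 + Integral(C2*airyai(15^(1/3)*2^(2/3)*b/4) + C3*airybi(15^(1/3)*2^(2/3)*b/4), b)


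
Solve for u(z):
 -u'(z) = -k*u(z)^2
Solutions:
 u(z) = -1/(C1 + k*z)


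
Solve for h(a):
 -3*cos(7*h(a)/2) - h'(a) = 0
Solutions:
 h(a) = -2*asin((C1 + exp(21*a))/(C1 - exp(21*a)))/7 + 2*pi/7
 h(a) = 2*asin((C1 + exp(21*a))/(C1 - exp(21*a)))/7


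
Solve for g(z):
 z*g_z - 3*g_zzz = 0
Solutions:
 g(z) = C1 + Integral(C2*airyai(3^(2/3)*z/3) + C3*airybi(3^(2/3)*z/3), z)


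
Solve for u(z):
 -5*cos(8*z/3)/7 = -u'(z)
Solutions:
 u(z) = C1 + 15*sin(8*z/3)/56


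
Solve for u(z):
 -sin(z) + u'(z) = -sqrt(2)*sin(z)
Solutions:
 u(z) = C1 - cos(z) + sqrt(2)*cos(z)


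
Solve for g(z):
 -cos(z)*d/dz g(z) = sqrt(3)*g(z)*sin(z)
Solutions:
 g(z) = C1*cos(z)^(sqrt(3))


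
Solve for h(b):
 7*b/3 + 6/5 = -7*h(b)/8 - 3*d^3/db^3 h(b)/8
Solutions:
 h(b) = C3*exp(-3^(2/3)*7^(1/3)*b/3) - 8*b/3 + (C1*sin(3^(1/6)*7^(1/3)*b/2) + C2*cos(3^(1/6)*7^(1/3)*b/2))*exp(3^(2/3)*7^(1/3)*b/6) - 48/35


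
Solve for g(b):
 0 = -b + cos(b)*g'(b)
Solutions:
 g(b) = C1 + Integral(b/cos(b), b)


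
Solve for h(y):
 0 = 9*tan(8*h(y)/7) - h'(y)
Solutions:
 h(y) = -7*asin(C1*exp(72*y/7))/8 + 7*pi/8
 h(y) = 7*asin(C1*exp(72*y/7))/8


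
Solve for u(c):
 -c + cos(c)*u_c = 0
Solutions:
 u(c) = C1 + Integral(c/cos(c), c)


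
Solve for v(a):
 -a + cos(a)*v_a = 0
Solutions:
 v(a) = C1 + Integral(a/cos(a), a)


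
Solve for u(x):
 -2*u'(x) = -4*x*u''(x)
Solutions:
 u(x) = C1 + C2*x^(3/2)


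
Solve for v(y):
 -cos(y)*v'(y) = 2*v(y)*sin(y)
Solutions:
 v(y) = C1*cos(y)^2


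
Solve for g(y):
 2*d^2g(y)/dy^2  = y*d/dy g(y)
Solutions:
 g(y) = C1 + C2*erfi(y/2)


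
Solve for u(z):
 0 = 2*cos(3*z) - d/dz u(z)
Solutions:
 u(z) = C1 + 2*sin(3*z)/3


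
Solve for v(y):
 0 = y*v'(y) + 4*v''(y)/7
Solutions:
 v(y) = C1 + C2*erf(sqrt(14)*y/4)


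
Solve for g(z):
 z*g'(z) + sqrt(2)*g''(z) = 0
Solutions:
 g(z) = C1 + C2*erf(2^(1/4)*z/2)


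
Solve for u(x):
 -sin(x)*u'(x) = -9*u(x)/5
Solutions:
 u(x) = C1*(cos(x) - 1)^(9/10)/(cos(x) + 1)^(9/10)


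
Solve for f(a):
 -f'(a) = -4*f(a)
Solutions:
 f(a) = C1*exp(4*a)


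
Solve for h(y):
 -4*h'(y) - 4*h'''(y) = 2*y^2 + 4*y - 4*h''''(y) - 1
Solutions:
 h(y) = C1 + C2*exp(y*(-2^(2/3)*(3*sqrt(93) + 29)^(1/3) - 2*2^(1/3)/(3*sqrt(93) + 29)^(1/3) + 4)/12)*sin(2^(1/3)*sqrt(3)*y*(-2^(1/3)*(3*sqrt(93) + 29)^(1/3) + 2/(3*sqrt(93) + 29)^(1/3))/12) + C3*exp(y*(-2^(2/3)*(3*sqrt(93) + 29)^(1/3) - 2*2^(1/3)/(3*sqrt(93) + 29)^(1/3) + 4)/12)*cos(2^(1/3)*sqrt(3)*y*(-2^(1/3)*(3*sqrt(93) + 29)^(1/3) + 2/(3*sqrt(93) + 29)^(1/3))/12) + C4*exp(y*(2*2^(1/3)/(3*sqrt(93) + 29)^(1/3) + 2 + 2^(2/3)*(3*sqrt(93) + 29)^(1/3))/6) - y^3/6 - y^2/2 + 5*y/4


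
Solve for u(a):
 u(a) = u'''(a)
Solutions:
 u(a) = C3*exp(a) + (C1*sin(sqrt(3)*a/2) + C2*cos(sqrt(3)*a/2))*exp(-a/2)


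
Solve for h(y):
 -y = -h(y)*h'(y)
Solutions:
 h(y) = -sqrt(C1 + y^2)
 h(y) = sqrt(C1 + y^2)


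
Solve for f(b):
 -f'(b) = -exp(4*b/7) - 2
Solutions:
 f(b) = C1 + 2*b + 7*exp(4*b/7)/4


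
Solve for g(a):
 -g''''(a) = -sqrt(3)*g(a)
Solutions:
 g(a) = C1*exp(-3^(1/8)*a) + C2*exp(3^(1/8)*a) + C3*sin(3^(1/8)*a) + C4*cos(3^(1/8)*a)


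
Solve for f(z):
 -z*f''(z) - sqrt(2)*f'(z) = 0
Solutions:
 f(z) = C1 + C2*z^(1 - sqrt(2))


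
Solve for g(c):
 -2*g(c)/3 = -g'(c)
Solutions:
 g(c) = C1*exp(2*c/3)


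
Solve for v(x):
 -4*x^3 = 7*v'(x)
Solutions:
 v(x) = C1 - x^4/7


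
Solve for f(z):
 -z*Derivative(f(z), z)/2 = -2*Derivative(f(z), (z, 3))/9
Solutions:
 f(z) = C1 + Integral(C2*airyai(2^(1/3)*3^(2/3)*z/2) + C3*airybi(2^(1/3)*3^(2/3)*z/2), z)


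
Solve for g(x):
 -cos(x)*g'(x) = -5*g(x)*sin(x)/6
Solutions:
 g(x) = C1/cos(x)^(5/6)


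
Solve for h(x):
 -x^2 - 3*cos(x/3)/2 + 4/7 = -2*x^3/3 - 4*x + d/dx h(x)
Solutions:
 h(x) = C1 + x^4/6 - x^3/3 + 2*x^2 + 4*x/7 - 9*sin(x/3)/2


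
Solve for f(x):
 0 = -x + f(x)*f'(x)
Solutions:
 f(x) = -sqrt(C1 + x^2)
 f(x) = sqrt(C1 + x^2)


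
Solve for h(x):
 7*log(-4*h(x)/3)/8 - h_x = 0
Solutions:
 -8*Integral(1/(log(-_y) - log(3) + 2*log(2)), (_y, h(x)))/7 = C1 - x


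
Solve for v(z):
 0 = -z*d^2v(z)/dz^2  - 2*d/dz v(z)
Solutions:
 v(z) = C1 + C2/z


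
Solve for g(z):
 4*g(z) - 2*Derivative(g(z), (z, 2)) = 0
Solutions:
 g(z) = C1*exp(-sqrt(2)*z) + C2*exp(sqrt(2)*z)


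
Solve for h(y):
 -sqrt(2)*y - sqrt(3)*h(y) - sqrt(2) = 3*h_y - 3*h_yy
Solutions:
 h(y) = C1*exp(y*(3 + sqrt(3)*sqrt(3 + 4*sqrt(3)))/6) + C2*exp(y*(-sqrt(3)*sqrt(3 + 4*sqrt(3)) + 3)/6) - sqrt(6)*y/3 - sqrt(6)/3 + sqrt(2)


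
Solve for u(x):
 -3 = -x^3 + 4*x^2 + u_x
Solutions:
 u(x) = C1 + x^4/4 - 4*x^3/3 - 3*x


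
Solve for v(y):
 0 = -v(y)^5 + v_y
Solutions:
 v(y) = -(-1/(C1 + 4*y))^(1/4)
 v(y) = (-1/(C1 + 4*y))^(1/4)
 v(y) = -I*(-1/(C1 + 4*y))^(1/4)
 v(y) = I*(-1/(C1 + 4*y))^(1/4)


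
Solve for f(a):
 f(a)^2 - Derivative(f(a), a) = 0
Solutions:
 f(a) = -1/(C1 + a)


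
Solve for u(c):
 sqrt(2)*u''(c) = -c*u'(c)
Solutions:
 u(c) = C1 + C2*erf(2^(1/4)*c/2)


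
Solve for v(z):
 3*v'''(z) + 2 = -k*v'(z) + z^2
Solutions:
 v(z) = C1 + C2*exp(-sqrt(3)*z*sqrt(-k)/3) + C3*exp(sqrt(3)*z*sqrt(-k)/3) + z^3/(3*k) - 2*z/k - 6*z/k^2


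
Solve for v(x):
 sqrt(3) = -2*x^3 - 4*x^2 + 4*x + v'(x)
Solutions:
 v(x) = C1 + x^4/2 + 4*x^3/3 - 2*x^2 + sqrt(3)*x


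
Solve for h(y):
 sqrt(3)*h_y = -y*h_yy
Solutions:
 h(y) = C1 + C2*y^(1 - sqrt(3))


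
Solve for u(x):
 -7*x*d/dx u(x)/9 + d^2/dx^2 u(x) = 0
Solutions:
 u(x) = C1 + C2*erfi(sqrt(14)*x/6)


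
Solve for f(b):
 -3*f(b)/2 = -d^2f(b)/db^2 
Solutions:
 f(b) = C1*exp(-sqrt(6)*b/2) + C2*exp(sqrt(6)*b/2)


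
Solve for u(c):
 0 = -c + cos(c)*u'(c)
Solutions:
 u(c) = C1 + Integral(c/cos(c), c)


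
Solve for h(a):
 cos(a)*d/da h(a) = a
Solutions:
 h(a) = C1 + Integral(a/cos(a), a)


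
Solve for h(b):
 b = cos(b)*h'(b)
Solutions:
 h(b) = C1 + Integral(b/cos(b), b)


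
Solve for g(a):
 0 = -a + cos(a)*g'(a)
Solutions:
 g(a) = C1 + Integral(a/cos(a), a)


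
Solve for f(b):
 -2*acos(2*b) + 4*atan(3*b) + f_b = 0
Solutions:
 f(b) = C1 + 2*b*acos(2*b) - 4*b*atan(3*b) - sqrt(1 - 4*b^2) + 2*log(9*b^2 + 1)/3


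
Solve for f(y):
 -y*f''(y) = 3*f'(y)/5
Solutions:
 f(y) = C1 + C2*y^(2/5)


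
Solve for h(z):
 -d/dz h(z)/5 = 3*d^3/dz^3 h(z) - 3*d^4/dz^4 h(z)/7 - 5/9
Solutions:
 h(z) = C1 + C2*exp(z*(-10^(2/3)*7^(1/3)*(3*sqrt(989) + 499)^(1/3) - 70*10^(1/3)*7^(2/3)/(3*sqrt(989) + 499)^(1/3) + 140)/60)*sin(sqrt(3)*70^(1/3)*z*(-10^(1/3)*(3*sqrt(989) + 499)^(1/3) + 70*7^(1/3)/(3*sqrt(989) + 499)^(1/3))/60) + C3*exp(z*(-10^(2/3)*7^(1/3)*(3*sqrt(989) + 499)^(1/3) - 70*10^(1/3)*7^(2/3)/(3*sqrt(989) + 499)^(1/3) + 140)/60)*cos(sqrt(3)*70^(1/3)*z*(-10^(1/3)*(3*sqrt(989) + 499)^(1/3) + 70*7^(1/3)/(3*sqrt(989) + 499)^(1/3))/60) + C4*exp(z*(70*10^(1/3)*7^(2/3)/(3*sqrt(989) + 499)^(1/3) + 70 + 10^(2/3)*7^(1/3)*(3*sqrt(989) + 499)^(1/3))/30) + 25*z/9


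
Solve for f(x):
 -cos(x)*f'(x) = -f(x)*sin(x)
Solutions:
 f(x) = C1/cos(x)


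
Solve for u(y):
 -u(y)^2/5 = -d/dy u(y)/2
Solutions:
 u(y) = -5/(C1 + 2*y)


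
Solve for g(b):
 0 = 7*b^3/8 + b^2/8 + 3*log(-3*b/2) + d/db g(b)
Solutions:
 g(b) = C1 - 7*b^4/32 - b^3/24 - 3*b*log(-b) + 3*b*(-log(3) + log(2) + 1)


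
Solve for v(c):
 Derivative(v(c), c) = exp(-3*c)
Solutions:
 v(c) = C1 - exp(-3*c)/3


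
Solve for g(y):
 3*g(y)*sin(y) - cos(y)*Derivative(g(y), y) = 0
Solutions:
 g(y) = C1/cos(y)^3


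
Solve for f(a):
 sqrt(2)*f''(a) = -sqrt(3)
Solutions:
 f(a) = C1 + C2*a - sqrt(6)*a^2/4


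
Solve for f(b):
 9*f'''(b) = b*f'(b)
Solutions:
 f(b) = C1 + Integral(C2*airyai(3^(1/3)*b/3) + C3*airybi(3^(1/3)*b/3), b)


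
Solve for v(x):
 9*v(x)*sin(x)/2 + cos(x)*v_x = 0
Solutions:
 v(x) = C1*cos(x)^(9/2)


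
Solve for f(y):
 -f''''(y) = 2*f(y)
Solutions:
 f(y) = (C1*sin(2^(3/4)*y/2) + C2*cos(2^(3/4)*y/2))*exp(-2^(3/4)*y/2) + (C3*sin(2^(3/4)*y/2) + C4*cos(2^(3/4)*y/2))*exp(2^(3/4)*y/2)


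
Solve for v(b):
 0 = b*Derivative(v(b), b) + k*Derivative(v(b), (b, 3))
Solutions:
 v(b) = C1 + Integral(C2*airyai(b*(-1/k)^(1/3)) + C3*airybi(b*(-1/k)^(1/3)), b)


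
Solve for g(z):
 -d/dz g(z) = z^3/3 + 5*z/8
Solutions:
 g(z) = C1 - z^4/12 - 5*z^2/16


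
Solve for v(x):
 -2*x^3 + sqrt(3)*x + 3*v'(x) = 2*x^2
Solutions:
 v(x) = C1 + x^4/6 + 2*x^3/9 - sqrt(3)*x^2/6


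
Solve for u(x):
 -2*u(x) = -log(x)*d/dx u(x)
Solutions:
 u(x) = C1*exp(2*li(x))


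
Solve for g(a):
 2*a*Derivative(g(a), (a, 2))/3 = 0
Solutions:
 g(a) = C1 + C2*a


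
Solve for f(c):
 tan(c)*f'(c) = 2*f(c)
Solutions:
 f(c) = C1*sin(c)^2


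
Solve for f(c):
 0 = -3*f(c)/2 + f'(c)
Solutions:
 f(c) = C1*exp(3*c/2)


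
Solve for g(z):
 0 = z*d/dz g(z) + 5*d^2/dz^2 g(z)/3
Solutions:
 g(z) = C1 + C2*erf(sqrt(30)*z/10)


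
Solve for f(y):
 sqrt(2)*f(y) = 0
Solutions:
 f(y) = 0


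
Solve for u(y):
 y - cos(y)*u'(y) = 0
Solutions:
 u(y) = C1 + Integral(y/cos(y), y)


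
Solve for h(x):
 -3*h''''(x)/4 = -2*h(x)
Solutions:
 h(x) = C1*exp(-6^(3/4)*x/3) + C2*exp(6^(3/4)*x/3) + C3*sin(6^(3/4)*x/3) + C4*cos(6^(3/4)*x/3)


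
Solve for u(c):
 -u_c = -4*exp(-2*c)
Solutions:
 u(c) = C1 - 2*exp(-2*c)


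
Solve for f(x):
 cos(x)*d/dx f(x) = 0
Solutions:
 f(x) = C1


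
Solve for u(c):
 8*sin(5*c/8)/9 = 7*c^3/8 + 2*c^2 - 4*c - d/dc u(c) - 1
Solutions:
 u(c) = C1 + 7*c^4/32 + 2*c^3/3 - 2*c^2 - c + 64*cos(5*c/8)/45


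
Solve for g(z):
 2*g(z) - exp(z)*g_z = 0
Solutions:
 g(z) = C1*exp(-2*exp(-z))


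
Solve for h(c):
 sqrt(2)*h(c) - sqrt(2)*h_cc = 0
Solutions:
 h(c) = C1*exp(-c) + C2*exp(c)


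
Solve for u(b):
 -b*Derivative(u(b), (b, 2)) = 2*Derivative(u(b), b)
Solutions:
 u(b) = C1 + C2/b


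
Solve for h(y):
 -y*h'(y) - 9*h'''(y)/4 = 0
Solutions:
 h(y) = C1 + Integral(C2*airyai(-2^(2/3)*3^(1/3)*y/3) + C3*airybi(-2^(2/3)*3^(1/3)*y/3), y)


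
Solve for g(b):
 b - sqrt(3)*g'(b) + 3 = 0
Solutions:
 g(b) = C1 + sqrt(3)*b^2/6 + sqrt(3)*b


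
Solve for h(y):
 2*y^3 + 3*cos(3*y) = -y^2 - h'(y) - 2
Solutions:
 h(y) = C1 - y^4/2 - y^3/3 - 2*y - sin(3*y)


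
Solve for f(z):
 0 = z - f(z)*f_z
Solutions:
 f(z) = -sqrt(C1 + z^2)
 f(z) = sqrt(C1 + z^2)


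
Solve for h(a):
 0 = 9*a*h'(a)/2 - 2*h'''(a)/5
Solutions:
 h(a) = C1 + Integral(C2*airyai(90^(1/3)*a/2) + C3*airybi(90^(1/3)*a/2), a)


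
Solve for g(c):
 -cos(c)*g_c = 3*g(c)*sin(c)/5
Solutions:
 g(c) = C1*cos(c)^(3/5)


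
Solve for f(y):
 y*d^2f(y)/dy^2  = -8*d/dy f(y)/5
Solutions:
 f(y) = C1 + C2/y^(3/5)


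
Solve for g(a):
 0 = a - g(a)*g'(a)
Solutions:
 g(a) = -sqrt(C1 + a^2)
 g(a) = sqrt(C1 + a^2)


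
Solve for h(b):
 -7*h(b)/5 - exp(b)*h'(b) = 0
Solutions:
 h(b) = C1*exp(7*exp(-b)/5)


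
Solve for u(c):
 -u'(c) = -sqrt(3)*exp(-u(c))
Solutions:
 u(c) = log(C1 + sqrt(3)*c)


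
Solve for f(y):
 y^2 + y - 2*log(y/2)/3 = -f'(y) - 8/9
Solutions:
 f(y) = C1 - y^3/3 - y^2/2 + 2*y*log(y)/3 - 14*y/9 - 2*y*log(2)/3


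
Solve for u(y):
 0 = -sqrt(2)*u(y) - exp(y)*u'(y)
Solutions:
 u(y) = C1*exp(sqrt(2)*exp(-y))


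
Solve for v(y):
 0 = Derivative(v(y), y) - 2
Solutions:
 v(y) = C1 + 2*y


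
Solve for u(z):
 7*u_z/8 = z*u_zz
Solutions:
 u(z) = C1 + C2*z^(15/8)


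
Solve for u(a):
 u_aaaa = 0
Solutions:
 u(a) = C1 + C2*a + C3*a^2 + C4*a^3


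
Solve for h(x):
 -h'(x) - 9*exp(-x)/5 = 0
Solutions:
 h(x) = C1 + 9*exp(-x)/5


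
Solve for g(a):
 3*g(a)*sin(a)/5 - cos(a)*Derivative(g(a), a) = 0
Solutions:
 g(a) = C1/cos(a)^(3/5)


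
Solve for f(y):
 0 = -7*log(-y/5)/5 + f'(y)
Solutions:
 f(y) = C1 + 7*y*log(-y)/5 + 7*y*(-log(5) - 1)/5


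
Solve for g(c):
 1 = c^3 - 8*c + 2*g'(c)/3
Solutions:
 g(c) = C1 - 3*c^4/8 + 6*c^2 + 3*c/2


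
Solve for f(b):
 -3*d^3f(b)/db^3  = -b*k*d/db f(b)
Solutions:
 f(b) = C1 + Integral(C2*airyai(3^(2/3)*b*k^(1/3)/3) + C3*airybi(3^(2/3)*b*k^(1/3)/3), b)


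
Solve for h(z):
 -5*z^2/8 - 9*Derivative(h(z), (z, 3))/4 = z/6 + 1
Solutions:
 h(z) = C1 + C2*z + C3*z^2 - z^5/216 - z^4/324 - 2*z^3/27


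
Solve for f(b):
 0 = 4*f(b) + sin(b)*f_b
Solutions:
 f(b) = C1*(cos(b)^2 + 2*cos(b) + 1)/(cos(b)^2 - 2*cos(b) + 1)


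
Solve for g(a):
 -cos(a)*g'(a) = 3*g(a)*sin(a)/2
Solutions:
 g(a) = C1*cos(a)^(3/2)


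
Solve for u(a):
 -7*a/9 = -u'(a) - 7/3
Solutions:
 u(a) = C1 + 7*a^2/18 - 7*a/3


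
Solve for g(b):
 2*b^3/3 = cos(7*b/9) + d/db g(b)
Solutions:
 g(b) = C1 + b^4/6 - 9*sin(7*b/9)/7


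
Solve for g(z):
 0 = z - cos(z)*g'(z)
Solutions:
 g(z) = C1 + Integral(z/cos(z), z)


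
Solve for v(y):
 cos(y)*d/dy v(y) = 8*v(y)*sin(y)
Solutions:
 v(y) = C1/cos(y)^8


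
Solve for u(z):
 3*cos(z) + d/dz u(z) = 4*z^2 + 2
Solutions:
 u(z) = C1 + 4*z^3/3 + 2*z - 3*sin(z)


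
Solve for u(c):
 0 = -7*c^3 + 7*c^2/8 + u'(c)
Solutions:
 u(c) = C1 + 7*c^4/4 - 7*c^3/24


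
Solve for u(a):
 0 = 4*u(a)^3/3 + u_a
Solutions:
 u(a) = -sqrt(6)*sqrt(-1/(C1 - 4*a))/2
 u(a) = sqrt(6)*sqrt(-1/(C1 - 4*a))/2


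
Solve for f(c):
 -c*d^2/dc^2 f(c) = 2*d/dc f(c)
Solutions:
 f(c) = C1 + C2/c


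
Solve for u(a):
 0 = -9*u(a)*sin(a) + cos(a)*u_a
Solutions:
 u(a) = C1/cos(a)^9


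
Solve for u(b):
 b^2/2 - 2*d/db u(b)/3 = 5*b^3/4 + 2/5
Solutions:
 u(b) = C1 - 15*b^4/32 + b^3/4 - 3*b/5


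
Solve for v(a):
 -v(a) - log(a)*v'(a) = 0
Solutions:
 v(a) = C1*exp(-li(a))


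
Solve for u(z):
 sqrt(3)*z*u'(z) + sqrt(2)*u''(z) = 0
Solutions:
 u(z) = C1 + C2*erf(6^(1/4)*z/2)


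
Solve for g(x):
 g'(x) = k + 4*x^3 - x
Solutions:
 g(x) = C1 + k*x + x^4 - x^2/2


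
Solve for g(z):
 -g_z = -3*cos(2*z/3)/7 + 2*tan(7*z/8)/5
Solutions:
 g(z) = C1 + 16*log(cos(7*z/8))/35 + 9*sin(2*z/3)/14


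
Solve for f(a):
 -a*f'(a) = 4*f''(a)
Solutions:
 f(a) = C1 + C2*erf(sqrt(2)*a/4)


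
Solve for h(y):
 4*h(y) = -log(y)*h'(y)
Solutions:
 h(y) = C1*exp(-4*li(y))


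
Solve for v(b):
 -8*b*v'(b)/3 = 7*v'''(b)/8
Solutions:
 v(b) = C1 + Integral(C2*airyai(-4*21^(2/3)*b/21) + C3*airybi(-4*21^(2/3)*b/21), b)


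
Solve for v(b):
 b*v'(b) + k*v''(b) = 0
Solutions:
 v(b) = C1 + C2*sqrt(k)*erf(sqrt(2)*b*sqrt(1/k)/2)


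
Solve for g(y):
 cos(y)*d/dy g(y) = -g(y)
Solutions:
 g(y) = C1*sqrt(sin(y) - 1)/sqrt(sin(y) + 1)


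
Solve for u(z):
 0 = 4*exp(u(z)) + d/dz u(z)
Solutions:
 u(z) = log(1/(C1 + 4*z))


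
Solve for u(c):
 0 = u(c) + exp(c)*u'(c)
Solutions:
 u(c) = C1*exp(exp(-c))


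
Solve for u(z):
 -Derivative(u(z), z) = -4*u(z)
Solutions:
 u(z) = C1*exp(4*z)


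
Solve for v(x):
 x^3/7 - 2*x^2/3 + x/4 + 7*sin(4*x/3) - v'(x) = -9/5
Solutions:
 v(x) = C1 + x^4/28 - 2*x^3/9 + x^2/8 + 9*x/5 - 21*cos(4*x/3)/4


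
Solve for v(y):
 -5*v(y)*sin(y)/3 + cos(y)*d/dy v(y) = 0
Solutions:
 v(y) = C1/cos(y)^(5/3)


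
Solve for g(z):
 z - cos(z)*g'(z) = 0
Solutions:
 g(z) = C1 + Integral(z/cos(z), z)


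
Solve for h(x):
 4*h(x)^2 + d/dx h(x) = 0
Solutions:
 h(x) = 1/(C1 + 4*x)


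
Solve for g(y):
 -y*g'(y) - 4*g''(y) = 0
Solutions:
 g(y) = C1 + C2*erf(sqrt(2)*y/4)


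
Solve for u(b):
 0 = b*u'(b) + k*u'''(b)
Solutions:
 u(b) = C1 + Integral(C2*airyai(b*(-1/k)^(1/3)) + C3*airybi(b*(-1/k)^(1/3)), b)


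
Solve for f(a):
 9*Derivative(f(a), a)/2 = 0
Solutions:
 f(a) = C1


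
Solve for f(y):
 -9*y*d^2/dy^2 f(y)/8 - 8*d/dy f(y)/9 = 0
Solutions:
 f(y) = C1 + C2*y^(17/81)


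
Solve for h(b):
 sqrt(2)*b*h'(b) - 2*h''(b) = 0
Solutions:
 h(b) = C1 + C2*erfi(2^(1/4)*b/2)


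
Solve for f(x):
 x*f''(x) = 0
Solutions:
 f(x) = C1 + C2*x


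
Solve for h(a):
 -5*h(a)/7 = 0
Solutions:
 h(a) = 0


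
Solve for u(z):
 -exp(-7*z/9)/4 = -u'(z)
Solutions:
 u(z) = C1 - 9*exp(-7*z/9)/28


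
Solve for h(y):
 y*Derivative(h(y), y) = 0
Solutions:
 h(y) = C1


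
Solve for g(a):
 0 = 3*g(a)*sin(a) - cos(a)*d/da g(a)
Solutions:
 g(a) = C1/cos(a)^3


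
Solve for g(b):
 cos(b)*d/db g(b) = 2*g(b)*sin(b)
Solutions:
 g(b) = C1/cos(b)^2


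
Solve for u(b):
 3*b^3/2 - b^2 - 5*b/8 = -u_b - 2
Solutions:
 u(b) = C1 - 3*b^4/8 + b^3/3 + 5*b^2/16 - 2*b


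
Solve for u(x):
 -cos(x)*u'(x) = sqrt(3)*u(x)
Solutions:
 u(x) = C1*(sin(x) - 1)^(sqrt(3)/2)/(sin(x) + 1)^(sqrt(3)/2)


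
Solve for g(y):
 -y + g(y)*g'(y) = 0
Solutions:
 g(y) = -sqrt(C1 + y^2)
 g(y) = sqrt(C1 + y^2)


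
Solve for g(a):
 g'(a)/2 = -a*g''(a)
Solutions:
 g(a) = C1 + C2*sqrt(a)


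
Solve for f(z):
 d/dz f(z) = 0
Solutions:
 f(z) = C1


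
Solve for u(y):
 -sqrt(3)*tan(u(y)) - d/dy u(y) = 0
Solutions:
 u(y) = pi - asin(C1*exp(-sqrt(3)*y))
 u(y) = asin(C1*exp(-sqrt(3)*y))


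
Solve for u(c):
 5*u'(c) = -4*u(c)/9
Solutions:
 u(c) = C1*exp(-4*c/45)


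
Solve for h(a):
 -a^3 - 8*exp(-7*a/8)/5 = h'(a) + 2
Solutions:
 h(a) = C1 - a^4/4 - 2*a + 64*exp(-7*a/8)/35


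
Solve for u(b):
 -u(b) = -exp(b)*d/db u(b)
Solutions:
 u(b) = C1*exp(-exp(-b))


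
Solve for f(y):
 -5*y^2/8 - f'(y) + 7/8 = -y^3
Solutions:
 f(y) = C1 + y^4/4 - 5*y^3/24 + 7*y/8


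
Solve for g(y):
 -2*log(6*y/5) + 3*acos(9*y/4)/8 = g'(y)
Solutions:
 g(y) = C1 - 2*y*log(y) + 3*y*acos(9*y/4)/8 - 2*y*log(6) + 2*y + 2*y*log(5) - sqrt(16 - 81*y^2)/24


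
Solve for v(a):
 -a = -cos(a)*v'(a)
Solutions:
 v(a) = C1 + Integral(a/cos(a), a)


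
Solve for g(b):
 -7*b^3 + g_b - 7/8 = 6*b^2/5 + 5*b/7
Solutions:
 g(b) = C1 + 7*b^4/4 + 2*b^3/5 + 5*b^2/14 + 7*b/8


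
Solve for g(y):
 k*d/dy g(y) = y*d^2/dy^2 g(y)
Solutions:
 g(y) = C1 + y^(re(k) + 1)*(C2*sin(log(y)*Abs(im(k))) + C3*cos(log(y)*im(k)))


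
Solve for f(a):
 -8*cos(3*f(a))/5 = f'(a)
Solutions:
 8*a/5 - log(sin(3*f(a)) - 1)/6 + log(sin(3*f(a)) + 1)/6 = C1


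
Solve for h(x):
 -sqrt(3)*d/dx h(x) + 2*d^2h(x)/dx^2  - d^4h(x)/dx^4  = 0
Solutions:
 h(x) = C1 + C4*exp(-sqrt(3)*x) + (C2*sin(x/2) + C3*cos(x/2))*exp(sqrt(3)*x/2)


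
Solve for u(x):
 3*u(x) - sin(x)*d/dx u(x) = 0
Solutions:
 u(x) = C1*(cos(x) - 1)^(3/2)/(cos(x) + 1)^(3/2)


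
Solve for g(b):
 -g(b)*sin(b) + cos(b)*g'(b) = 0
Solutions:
 g(b) = C1/cos(b)


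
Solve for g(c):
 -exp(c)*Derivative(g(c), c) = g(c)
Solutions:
 g(c) = C1*exp(exp(-c))


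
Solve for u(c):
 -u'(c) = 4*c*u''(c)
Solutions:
 u(c) = C1 + C2*c^(3/4)


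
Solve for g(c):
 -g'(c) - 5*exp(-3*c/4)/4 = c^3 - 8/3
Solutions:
 g(c) = C1 - c^4/4 + 8*c/3 + 5*exp(-3*c/4)/3


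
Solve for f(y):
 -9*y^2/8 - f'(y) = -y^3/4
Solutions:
 f(y) = C1 + y^4/16 - 3*y^3/8


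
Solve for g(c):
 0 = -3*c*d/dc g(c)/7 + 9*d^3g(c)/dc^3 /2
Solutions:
 g(c) = C1 + Integral(C2*airyai(2^(1/3)*21^(2/3)*c/21) + C3*airybi(2^(1/3)*21^(2/3)*c/21), c)


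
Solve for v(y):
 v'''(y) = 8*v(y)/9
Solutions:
 v(y) = C3*exp(2*3^(1/3)*y/3) + (C1*sin(3^(5/6)*y/3) + C2*cos(3^(5/6)*y/3))*exp(-3^(1/3)*y/3)


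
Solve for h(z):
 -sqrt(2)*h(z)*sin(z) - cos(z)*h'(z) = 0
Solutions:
 h(z) = C1*cos(z)^(sqrt(2))


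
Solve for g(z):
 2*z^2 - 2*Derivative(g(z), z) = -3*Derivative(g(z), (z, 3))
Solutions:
 g(z) = C1 + C2*exp(-sqrt(6)*z/3) + C3*exp(sqrt(6)*z/3) + z^3/3 + 3*z


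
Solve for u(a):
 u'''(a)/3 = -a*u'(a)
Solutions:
 u(a) = C1 + Integral(C2*airyai(-3^(1/3)*a) + C3*airybi(-3^(1/3)*a), a)


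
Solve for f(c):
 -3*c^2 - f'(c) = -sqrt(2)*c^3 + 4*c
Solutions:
 f(c) = C1 + sqrt(2)*c^4/4 - c^3 - 2*c^2


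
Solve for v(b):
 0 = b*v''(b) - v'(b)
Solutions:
 v(b) = C1 + C2*b^2


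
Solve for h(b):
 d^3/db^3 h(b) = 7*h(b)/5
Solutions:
 h(b) = C3*exp(5^(2/3)*7^(1/3)*b/5) + (C1*sin(sqrt(3)*5^(2/3)*7^(1/3)*b/10) + C2*cos(sqrt(3)*5^(2/3)*7^(1/3)*b/10))*exp(-5^(2/3)*7^(1/3)*b/10)


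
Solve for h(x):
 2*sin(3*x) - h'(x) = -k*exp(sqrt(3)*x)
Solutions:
 h(x) = C1 + sqrt(3)*k*exp(sqrt(3)*x)/3 - 2*cos(3*x)/3


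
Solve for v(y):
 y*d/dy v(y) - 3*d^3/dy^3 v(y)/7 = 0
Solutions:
 v(y) = C1 + Integral(C2*airyai(3^(2/3)*7^(1/3)*y/3) + C3*airybi(3^(2/3)*7^(1/3)*y/3), y)


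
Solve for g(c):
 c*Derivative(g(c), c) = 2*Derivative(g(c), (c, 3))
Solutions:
 g(c) = C1 + Integral(C2*airyai(2^(2/3)*c/2) + C3*airybi(2^(2/3)*c/2), c)


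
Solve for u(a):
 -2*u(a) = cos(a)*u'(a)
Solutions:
 u(a) = C1*(sin(a) - 1)/(sin(a) + 1)
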